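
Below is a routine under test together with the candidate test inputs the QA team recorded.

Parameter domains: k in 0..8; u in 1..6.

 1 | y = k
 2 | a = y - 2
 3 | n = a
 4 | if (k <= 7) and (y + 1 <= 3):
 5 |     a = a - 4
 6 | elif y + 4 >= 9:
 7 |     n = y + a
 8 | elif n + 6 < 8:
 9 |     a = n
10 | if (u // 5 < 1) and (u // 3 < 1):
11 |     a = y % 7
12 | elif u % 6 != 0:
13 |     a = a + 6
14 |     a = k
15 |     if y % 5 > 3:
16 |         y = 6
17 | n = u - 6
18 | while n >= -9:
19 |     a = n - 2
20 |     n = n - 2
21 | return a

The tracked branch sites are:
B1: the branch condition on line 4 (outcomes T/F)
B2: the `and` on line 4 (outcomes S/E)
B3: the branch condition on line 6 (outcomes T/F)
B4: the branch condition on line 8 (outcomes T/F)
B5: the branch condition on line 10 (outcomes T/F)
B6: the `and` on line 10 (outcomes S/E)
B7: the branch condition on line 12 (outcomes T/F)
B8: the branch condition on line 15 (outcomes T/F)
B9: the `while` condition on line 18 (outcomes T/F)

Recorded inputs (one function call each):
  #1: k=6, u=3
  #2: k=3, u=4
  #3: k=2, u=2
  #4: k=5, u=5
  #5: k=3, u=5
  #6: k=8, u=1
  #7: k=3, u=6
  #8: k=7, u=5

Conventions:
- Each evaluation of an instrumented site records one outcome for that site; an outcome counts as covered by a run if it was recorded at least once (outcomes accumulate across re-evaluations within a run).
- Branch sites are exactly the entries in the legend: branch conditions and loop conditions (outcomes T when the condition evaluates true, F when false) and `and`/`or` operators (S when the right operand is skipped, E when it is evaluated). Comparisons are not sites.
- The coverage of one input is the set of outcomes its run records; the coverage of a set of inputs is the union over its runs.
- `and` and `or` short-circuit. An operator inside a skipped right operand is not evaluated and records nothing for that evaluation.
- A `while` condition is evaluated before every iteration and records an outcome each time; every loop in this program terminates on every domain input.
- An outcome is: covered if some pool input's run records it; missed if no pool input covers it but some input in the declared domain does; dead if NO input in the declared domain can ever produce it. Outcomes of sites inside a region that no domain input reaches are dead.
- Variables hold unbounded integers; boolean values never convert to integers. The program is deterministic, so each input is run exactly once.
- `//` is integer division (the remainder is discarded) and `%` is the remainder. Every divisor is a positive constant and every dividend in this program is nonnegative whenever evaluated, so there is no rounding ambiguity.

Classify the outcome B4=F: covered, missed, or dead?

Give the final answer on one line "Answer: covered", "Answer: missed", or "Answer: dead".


no pool input records B4=F
but domain input (k=4, u=1) does record it -> reachable, so missed
Answer: missed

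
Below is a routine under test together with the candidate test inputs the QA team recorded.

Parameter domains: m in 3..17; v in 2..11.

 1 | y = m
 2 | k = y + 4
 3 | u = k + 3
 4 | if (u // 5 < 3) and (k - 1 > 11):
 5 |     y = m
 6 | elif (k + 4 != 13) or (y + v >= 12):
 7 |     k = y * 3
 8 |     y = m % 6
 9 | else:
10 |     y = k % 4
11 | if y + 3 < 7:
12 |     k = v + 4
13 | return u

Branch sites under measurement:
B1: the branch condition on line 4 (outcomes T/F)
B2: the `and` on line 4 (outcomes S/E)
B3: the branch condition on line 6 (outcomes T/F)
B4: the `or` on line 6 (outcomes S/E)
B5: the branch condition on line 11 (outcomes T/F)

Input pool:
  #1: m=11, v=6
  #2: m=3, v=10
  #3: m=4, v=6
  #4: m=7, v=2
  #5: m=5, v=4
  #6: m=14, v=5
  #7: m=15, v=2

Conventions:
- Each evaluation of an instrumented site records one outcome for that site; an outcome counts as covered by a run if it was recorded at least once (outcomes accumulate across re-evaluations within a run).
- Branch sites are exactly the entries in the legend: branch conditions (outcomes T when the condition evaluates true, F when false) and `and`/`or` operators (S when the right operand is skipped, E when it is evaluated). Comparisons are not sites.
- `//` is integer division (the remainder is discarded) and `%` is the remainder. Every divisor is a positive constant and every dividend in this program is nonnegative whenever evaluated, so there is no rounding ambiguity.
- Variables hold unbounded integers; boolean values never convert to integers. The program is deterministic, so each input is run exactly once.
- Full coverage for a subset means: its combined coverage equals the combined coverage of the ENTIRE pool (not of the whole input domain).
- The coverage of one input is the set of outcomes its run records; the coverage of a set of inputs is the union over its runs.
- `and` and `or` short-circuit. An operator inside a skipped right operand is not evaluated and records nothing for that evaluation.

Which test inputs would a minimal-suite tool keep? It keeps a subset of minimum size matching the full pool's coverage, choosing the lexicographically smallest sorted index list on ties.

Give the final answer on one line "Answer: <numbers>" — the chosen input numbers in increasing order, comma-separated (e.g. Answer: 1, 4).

input #1, m=11, v=6: events B2->S, B1->F, B4->S, B3->T, B5->F; outcomes B1=F, B2=S, B3=T, B4=S, B5=F
input #2, m=3, v=10: events B2->E, B1->F, B4->S, B3->T, B5->T; outcomes B1=F, B2=E, B3=T, B4=S, B5=T
input #3, m=4, v=6: events B2->E, B1->F, B4->S, B3->T, B5->F; outcomes B1=F, B2=E, B3=T, B4=S, B5=F
input #4, m=7, v=2: events B2->E, B1->F, B4->S, B3->T, B5->T; outcomes B1=F, B2=E, B3=T, B4=S, B5=T
input #5, m=5, v=4: events B2->E, B1->F, B4->E, B3->F, B5->T; outcomes B1=F, B2=E, B3=F, B4=E, B5=T
input #6, m=14, v=5: events B2->S, B1->F, B4->S, B3->T, B5->T; outcomes B1=F, B2=S, B3=T, B4=S, B5=T
input #7, m=15, v=2: events B2->S, B1->F, B4->S, B3->T, B5->T; outcomes B1=F, B2=S, B3=T, B4=S, B5=T
together the pool reaches 9 outcomes: B1=F, B2=S, B2=E, B3=T, B3=F, B4=S, B4=E, B5=T, B5=F
checked all size-1 subsets: none covers 9 outcomes (max 5/9)
at size 2, {1, 5} reaches all 9 outcomes; every lexicographically earlier size-2 subset fails

Answer: 1, 5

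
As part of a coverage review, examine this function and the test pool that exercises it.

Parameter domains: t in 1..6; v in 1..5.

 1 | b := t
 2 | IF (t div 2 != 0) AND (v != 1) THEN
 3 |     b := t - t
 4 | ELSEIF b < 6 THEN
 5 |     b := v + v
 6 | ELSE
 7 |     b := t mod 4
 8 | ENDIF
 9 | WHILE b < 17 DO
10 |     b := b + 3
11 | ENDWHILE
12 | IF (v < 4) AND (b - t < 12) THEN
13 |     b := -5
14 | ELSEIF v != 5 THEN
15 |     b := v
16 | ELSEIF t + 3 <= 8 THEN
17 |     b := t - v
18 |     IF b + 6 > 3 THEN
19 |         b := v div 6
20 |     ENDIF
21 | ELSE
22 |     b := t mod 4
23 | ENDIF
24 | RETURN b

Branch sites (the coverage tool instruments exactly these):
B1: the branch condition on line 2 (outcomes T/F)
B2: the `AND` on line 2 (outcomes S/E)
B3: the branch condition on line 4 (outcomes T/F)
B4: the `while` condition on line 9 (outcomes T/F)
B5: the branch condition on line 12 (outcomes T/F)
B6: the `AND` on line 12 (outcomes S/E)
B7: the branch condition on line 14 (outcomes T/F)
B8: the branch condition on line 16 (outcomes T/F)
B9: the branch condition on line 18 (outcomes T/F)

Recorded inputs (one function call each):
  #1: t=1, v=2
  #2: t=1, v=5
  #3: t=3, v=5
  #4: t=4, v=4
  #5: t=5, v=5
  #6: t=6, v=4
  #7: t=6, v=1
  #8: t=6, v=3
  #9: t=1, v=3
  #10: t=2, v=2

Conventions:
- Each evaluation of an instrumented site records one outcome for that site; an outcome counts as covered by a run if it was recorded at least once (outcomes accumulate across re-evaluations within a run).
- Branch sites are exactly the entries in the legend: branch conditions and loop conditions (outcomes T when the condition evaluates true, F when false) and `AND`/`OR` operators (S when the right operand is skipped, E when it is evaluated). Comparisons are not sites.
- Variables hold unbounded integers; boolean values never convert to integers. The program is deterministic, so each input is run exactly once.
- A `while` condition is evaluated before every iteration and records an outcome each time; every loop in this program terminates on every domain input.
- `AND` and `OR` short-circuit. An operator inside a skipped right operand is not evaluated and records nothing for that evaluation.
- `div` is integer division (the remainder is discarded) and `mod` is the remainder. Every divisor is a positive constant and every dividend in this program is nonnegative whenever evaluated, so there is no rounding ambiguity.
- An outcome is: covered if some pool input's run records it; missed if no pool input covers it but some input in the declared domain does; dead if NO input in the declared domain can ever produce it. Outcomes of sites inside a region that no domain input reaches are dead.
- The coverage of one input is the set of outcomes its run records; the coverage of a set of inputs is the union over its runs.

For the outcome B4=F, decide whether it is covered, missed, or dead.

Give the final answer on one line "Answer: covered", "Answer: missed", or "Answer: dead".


B4=F is recorded by pool input(s) 1, 2, 3, 4, 5, 6, 7, 8, 9, 10 -> covered
Answer: covered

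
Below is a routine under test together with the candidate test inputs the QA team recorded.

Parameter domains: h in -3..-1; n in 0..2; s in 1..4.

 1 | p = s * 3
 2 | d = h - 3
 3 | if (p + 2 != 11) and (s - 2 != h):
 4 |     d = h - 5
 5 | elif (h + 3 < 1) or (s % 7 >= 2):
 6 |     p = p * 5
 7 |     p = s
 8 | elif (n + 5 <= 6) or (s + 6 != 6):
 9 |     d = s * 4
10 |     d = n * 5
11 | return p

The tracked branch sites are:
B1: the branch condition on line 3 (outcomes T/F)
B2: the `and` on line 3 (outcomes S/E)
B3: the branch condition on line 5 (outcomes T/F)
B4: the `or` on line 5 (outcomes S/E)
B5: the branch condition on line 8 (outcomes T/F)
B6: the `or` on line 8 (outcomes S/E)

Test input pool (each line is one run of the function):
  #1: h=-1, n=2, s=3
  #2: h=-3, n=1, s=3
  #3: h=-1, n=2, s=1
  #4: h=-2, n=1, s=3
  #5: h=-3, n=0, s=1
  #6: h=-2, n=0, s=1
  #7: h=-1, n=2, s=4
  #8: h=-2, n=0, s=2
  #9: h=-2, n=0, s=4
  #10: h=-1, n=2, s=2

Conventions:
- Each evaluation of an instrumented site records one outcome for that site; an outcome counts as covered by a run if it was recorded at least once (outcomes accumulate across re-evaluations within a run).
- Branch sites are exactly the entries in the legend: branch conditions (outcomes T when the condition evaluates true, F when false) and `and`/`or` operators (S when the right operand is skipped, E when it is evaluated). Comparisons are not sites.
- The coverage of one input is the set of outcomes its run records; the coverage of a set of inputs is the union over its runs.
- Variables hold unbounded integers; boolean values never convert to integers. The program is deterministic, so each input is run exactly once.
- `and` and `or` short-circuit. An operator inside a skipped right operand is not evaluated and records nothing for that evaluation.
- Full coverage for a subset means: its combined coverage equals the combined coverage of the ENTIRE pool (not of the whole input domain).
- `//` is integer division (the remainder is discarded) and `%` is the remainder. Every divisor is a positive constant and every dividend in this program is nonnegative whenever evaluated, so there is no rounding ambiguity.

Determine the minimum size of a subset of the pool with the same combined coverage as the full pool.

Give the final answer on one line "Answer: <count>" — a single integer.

run #1 (h=-1, n=2, s=3) runs B2->S, B1->F, B4->E, B3->T; records B1=F, B2=S, B3=T, B4=E
run #2 (h=-3, n=1, s=3) runs B2->S, B1->F, B4->S, B3->T; records B1=F, B2=S, B3=T, B4=S
run #3 (h=-1, n=2, s=1) runs B2->E, B1->F, B4->E, B3->F, B6->E, B5->T; records B1=F, B2=E, B3=F, B4=E, B5=T, B6=E
run #4 (h=-2, n=1, s=3) runs B2->S, B1->F, B4->E, B3->T; records B1=F, B2=S, B3=T, B4=E
run #5 (h=-3, n=0, s=1) runs B2->E, B1->T; records B1=T, B2=E
run #6 (h=-2, n=0, s=1) runs B2->E, B1->T; records B1=T, B2=E
run #7 (h=-1, n=2, s=4) runs B2->E, B1->T; records B1=T, B2=E
run #8 (h=-2, n=0, s=2) runs B2->E, B1->T; records B1=T, B2=E
run #9 (h=-2, n=0, s=4) runs B2->E, B1->T; records B1=T, B2=E
run #10 (h=-1, n=2, s=2) runs B2->E, B1->T; records B1=T, B2=E
pool-wide coverage (10 outcomes): B1=T, B1=F, B2=S, B2=E, B3=T, B3=F, B4=S, B4=E, B5=T, B6=E
checked all size-1 subsets: none covers 10 outcomes (max 6/10)
checked all size-2 subsets: none covers 10 outcomes (max 9/10)
size 3: inputs {2, 3, 5} cover all 10 outcomes, and no lexicographically smaller subset of this size does

Answer: 3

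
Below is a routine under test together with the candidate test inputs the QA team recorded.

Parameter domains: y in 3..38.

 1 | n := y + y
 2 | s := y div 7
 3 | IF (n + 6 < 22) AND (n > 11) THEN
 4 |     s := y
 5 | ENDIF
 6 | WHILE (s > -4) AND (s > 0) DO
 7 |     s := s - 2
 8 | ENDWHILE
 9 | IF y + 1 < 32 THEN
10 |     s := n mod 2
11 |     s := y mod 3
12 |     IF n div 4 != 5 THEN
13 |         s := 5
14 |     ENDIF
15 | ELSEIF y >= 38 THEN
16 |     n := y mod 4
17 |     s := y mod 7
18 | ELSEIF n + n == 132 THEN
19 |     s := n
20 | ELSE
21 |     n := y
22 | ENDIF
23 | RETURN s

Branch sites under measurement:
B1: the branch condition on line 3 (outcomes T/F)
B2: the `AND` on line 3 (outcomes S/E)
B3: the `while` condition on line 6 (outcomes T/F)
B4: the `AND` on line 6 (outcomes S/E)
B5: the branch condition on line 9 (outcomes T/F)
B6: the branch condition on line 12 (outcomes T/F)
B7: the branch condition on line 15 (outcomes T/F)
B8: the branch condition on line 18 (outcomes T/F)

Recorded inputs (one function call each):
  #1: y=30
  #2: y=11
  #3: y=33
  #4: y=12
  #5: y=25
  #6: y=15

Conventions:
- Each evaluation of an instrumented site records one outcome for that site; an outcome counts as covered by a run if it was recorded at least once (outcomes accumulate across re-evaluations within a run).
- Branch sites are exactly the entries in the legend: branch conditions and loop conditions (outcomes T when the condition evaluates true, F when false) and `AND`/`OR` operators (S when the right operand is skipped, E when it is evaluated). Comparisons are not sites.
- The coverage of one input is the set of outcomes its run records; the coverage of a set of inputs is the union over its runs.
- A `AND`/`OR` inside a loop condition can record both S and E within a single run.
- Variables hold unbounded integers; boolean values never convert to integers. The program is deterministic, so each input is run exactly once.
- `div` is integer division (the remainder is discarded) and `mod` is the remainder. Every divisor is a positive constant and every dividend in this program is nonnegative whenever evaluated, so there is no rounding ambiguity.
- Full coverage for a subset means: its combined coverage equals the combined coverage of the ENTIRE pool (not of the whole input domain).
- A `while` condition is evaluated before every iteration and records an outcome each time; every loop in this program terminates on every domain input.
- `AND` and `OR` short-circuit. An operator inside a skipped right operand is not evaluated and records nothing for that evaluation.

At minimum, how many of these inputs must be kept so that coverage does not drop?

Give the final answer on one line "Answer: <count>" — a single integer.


input #1 (y=30): events B2->S, B1->F, B4->E, B3->T, B4->E, B3->T, B4->E, B3->F, B5->T, B6->T; covers B1=F, B2=S, B3=T, B3=F, B4=E, B5=T, B6=T
input #2 (y=11): events B2->S, B1->F, B4->E, B3->T, B4->E, B3->F, B5->T, B6->F; covers B1=F, B2=S, B3=T, B3=F, B4=E, B5=T, B6=F
input #3 (y=33): events B2->S, B1->F, B4->E, B3->T, B4->E, B3->T, B4->E, B3->F, B5->F, B7->F, B8->T; covers B1=F, B2=S, B3=T, B3=F, B4=E, B5=F, B7=F, B8=T
input #4 (y=12): events B2->S, B1->F, B4->E, B3->T, B4->E, B3->F, B5->T, B6->T; covers B1=F, B2=S, B3=T, B3=F, B4=E, B5=T, B6=T
input #5 (y=25): events B2->S, B1->F, B4->E, B3->T, B4->E, B3->T, B4->E, B3->F, B5->T, B6->T; covers B1=F, B2=S, B3=T, B3=F, B4=E, B5=T, B6=T
input #6 (y=15): events B2->S, B1->F, B4->E, B3->T, B4->E, B3->F, B5->T, B6->T; covers B1=F, B2=S, B3=T, B3=F, B4=E, B5=T, B6=T
the full pool covers 11 outcomes: B1=F, B2=S, B3=T, B3=F, B4=E, B5=T, B5=F, B6=T, B6=F, B7=F, B8=T
size 1 is not enough: best union over all size-1 subsets is 8/11
size 2 is not enough: best union over all size-2 subsets is 10/11
the canonical winner is {1, 2, 3}: size 3, full 11-outcome coverage, earliest index list among size-3 covers
Answer: 3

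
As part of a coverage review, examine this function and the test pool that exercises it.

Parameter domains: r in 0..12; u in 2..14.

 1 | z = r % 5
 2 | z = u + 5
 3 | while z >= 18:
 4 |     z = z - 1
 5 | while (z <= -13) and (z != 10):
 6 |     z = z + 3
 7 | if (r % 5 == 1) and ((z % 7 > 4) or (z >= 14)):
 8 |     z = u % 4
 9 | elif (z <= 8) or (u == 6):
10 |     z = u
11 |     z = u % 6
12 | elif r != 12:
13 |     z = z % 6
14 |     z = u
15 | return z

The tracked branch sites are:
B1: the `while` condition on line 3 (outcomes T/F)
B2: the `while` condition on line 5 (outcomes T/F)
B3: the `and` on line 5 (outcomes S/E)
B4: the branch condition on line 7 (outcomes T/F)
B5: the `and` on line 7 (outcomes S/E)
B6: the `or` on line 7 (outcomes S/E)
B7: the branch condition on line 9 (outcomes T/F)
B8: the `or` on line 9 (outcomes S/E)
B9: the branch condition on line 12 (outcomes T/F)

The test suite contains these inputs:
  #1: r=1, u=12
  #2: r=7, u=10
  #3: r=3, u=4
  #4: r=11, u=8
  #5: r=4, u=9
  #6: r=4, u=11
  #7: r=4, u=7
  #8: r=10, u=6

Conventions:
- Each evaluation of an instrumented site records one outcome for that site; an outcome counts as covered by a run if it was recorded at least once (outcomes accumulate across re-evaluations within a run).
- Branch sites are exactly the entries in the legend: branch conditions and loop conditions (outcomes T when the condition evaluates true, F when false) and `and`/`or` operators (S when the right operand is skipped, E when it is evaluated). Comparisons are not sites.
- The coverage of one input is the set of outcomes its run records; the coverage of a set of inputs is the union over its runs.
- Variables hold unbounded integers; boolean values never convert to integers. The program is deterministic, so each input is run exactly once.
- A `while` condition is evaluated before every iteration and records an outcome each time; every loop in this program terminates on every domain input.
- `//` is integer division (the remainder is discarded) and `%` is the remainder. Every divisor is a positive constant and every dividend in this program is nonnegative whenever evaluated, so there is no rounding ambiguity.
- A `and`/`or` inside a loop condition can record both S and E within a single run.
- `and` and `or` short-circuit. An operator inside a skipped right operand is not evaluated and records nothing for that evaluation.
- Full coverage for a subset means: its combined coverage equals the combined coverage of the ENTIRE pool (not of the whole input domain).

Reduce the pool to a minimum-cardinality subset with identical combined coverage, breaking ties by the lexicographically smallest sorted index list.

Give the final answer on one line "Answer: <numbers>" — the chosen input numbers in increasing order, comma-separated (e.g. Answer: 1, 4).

run #1 (r=1, u=12) runs B1->F, B3->S, B2->F, B5->E, B6->E, B4->T; records B1=F, B2=F, B3=S, B4=T, B5=E, B6=E
run #2 (r=7, u=10) runs B1->F, B3->S, B2->F, B5->S, B4->F, B8->E, B7->F, B9->T; records B1=F, B2=F, B3=S, B4=F, B5=S, B7=F, B8=E, B9=T
run #3 (r=3, u=4) runs B1->F, B3->S, B2->F, B5->S, B4->F, B8->E, B7->F, B9->T; records B1=F, B2=F, B3=S, B4=F, B5=S, B7=F, B8=E, B9=T
run #4 (r=11, u=8) runs B1->F, B3->S, B2->F, B5->E, B6->S, B4->T; records B1=F, B2=F, B3=S, B4=T, B5=E, B6=S
run #5 (r=4, u=9) runs B1->F, B3->S, B2->F, B5->S, B4->F, B8->E, B7->F, B9->T; records B1=F, B2=F, B3=S, B4=F, B5=S, B7=F, B8=E, B9=T
run #6 (r=4, u=11) runs B1->F, B3->S, B2->F, B5->S, B4->F, B8->E, B7->F, B9->T; records B1=F, B2=F, B3=S, B4=F, B5=S, B7=F, B8=E, B9=T
run #7 (r=4, u=7) runs B1->F, B3->S, B2->F, B5->S, B4->F, B8->E, B7->F, B9->T; records B1=F, B2=F, B3=S, B4=F, B5=S, B7=F, B8=E, B9=T
run #8 (r=10, u=6) runs B1->F, B3->S, B2->F, B5->S, B4->F, B8->E, B7->T; records B1=F, B2=F, B3=S, B4=F, B5=S, B7=T, B8=E
the full pool covers 13 outcomes: B1=F, B2=F, B3=S, B4=T, B4=F, B5=S, B5=E, B6=S, B6=E, B7=T, B7=F, B8=E, B9=T
no size-1 subset reaches all 13 outcomes (best union: 8/13)
no size-2 subset reaches all 13 outcomes (best union: 11/13)
no size-3 subset reaches all 13 outcomes (best union: 12/13)
at size 4, {1, 2, 4, 8} reaches all 13 outcomes; every lexicographically earlier size-4 subset fails

Answer: 1, 2, 4, 8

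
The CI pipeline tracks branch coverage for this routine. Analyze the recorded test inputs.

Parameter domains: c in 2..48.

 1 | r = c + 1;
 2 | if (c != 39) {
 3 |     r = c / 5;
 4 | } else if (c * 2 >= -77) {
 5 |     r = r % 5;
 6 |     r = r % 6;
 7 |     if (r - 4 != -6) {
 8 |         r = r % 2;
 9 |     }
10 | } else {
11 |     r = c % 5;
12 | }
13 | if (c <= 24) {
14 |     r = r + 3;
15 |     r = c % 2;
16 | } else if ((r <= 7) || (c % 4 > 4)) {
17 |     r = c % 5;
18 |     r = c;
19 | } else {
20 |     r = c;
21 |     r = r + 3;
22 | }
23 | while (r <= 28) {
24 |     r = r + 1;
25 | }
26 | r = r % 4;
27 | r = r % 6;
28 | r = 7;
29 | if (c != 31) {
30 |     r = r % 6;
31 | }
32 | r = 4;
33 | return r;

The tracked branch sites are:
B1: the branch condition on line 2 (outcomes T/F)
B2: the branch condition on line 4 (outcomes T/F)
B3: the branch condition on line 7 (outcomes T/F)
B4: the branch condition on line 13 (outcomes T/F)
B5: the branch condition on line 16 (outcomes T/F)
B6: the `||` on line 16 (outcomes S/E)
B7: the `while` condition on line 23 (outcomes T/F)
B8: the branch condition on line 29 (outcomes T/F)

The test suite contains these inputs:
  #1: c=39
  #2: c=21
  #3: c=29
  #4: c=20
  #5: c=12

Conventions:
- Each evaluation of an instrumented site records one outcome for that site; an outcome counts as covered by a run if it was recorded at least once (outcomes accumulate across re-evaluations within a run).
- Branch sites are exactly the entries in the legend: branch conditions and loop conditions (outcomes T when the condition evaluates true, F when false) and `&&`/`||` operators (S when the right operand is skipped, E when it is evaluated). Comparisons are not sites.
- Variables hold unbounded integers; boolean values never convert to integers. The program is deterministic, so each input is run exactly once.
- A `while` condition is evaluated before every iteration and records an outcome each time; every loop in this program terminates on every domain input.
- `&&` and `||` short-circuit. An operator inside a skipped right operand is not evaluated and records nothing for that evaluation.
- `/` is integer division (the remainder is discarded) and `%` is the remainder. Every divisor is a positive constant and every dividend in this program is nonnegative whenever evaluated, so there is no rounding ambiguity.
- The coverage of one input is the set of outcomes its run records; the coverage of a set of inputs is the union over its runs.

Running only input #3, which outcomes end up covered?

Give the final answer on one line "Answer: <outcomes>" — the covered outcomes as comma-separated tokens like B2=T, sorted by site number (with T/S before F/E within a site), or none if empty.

Tracing the run of input #3 (c=29):
  B1->T, B4->F, B6->S, B5->T, B7->F, B8->T
collecting distinct outcomes: B1=T, B4=F, B5=T, B6=S, B7=F, B8=T

Answer: B1=T, B4=F, B5=T, B6=S, B7=F, B8=T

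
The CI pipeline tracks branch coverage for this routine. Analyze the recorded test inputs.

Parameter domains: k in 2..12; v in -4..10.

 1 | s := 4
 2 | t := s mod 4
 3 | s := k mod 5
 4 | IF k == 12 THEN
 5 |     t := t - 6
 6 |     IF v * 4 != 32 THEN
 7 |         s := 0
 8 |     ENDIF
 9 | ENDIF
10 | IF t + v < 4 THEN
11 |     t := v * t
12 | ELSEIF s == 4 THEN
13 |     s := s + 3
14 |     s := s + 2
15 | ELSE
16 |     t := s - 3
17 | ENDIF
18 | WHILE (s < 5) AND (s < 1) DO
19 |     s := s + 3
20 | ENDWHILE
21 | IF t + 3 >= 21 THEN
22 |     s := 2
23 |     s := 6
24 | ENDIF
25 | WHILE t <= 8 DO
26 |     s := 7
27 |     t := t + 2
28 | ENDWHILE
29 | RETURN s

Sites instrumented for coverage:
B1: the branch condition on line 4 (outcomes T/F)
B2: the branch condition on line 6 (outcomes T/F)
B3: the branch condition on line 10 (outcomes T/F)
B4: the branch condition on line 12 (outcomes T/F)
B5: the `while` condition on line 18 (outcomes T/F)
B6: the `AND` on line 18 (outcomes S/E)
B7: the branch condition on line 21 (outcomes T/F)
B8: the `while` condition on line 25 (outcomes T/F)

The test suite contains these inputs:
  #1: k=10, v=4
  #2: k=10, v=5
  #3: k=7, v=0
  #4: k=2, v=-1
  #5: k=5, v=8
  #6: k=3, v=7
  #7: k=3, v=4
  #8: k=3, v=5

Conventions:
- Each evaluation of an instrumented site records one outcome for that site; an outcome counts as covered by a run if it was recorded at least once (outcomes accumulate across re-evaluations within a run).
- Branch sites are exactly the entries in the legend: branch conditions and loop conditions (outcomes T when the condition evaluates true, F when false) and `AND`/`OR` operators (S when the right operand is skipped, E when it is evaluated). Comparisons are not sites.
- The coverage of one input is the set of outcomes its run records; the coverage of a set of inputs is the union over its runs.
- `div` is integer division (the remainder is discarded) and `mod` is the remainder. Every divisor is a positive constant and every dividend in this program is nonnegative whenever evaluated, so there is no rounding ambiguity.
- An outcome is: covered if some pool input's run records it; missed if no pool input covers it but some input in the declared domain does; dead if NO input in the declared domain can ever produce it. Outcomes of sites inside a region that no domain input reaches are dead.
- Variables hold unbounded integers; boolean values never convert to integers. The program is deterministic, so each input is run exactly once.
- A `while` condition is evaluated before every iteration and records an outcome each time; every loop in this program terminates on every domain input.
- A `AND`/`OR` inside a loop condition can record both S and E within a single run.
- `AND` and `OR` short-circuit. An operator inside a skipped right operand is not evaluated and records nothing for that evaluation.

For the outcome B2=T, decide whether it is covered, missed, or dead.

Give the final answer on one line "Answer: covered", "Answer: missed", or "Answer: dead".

no pool input records B2=T
but domain input (k=12, v=-4) does record it -> reachable, so missed

Answer: missed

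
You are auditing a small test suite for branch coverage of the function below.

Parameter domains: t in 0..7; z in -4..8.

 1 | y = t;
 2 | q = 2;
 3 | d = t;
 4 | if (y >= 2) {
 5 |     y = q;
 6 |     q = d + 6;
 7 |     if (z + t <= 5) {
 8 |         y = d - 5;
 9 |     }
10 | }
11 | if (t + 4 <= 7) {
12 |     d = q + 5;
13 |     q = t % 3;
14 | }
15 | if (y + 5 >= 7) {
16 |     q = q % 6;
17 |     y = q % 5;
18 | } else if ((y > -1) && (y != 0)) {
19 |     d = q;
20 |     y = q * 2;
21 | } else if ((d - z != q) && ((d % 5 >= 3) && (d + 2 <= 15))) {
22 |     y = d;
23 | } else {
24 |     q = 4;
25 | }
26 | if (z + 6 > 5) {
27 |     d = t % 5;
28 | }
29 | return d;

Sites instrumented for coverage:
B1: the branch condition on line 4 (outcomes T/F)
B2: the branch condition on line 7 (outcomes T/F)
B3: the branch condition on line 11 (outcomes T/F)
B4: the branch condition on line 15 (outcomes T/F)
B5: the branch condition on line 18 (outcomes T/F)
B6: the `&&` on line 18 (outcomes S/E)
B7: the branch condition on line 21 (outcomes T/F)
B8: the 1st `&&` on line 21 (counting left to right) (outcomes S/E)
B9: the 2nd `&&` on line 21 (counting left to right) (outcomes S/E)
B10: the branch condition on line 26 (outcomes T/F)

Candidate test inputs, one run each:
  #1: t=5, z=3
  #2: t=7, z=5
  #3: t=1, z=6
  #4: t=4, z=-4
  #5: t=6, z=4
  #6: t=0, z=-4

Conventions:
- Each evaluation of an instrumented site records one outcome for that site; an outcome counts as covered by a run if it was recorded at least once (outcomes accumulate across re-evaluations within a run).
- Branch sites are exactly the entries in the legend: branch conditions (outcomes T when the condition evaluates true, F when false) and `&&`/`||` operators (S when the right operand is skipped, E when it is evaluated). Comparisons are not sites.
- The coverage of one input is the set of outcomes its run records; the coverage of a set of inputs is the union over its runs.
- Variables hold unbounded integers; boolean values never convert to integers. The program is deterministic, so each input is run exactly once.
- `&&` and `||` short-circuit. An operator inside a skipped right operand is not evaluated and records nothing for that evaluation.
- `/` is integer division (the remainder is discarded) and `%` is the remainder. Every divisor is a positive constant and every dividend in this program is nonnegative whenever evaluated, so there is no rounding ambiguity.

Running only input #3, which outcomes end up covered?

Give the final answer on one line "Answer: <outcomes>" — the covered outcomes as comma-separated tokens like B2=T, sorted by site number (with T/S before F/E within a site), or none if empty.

Simulating input #3 (t=1, z=6) step by step:
  B1->F, B3->T, B4->F, B6->E, B5->T, B10->T
as a set, this run covers: B1=F, B3=T, B4=F, B5=T, B6=E, B10=T

Answer: B1=F, B3=T, B4=F, B5=T, B6=E, B10=T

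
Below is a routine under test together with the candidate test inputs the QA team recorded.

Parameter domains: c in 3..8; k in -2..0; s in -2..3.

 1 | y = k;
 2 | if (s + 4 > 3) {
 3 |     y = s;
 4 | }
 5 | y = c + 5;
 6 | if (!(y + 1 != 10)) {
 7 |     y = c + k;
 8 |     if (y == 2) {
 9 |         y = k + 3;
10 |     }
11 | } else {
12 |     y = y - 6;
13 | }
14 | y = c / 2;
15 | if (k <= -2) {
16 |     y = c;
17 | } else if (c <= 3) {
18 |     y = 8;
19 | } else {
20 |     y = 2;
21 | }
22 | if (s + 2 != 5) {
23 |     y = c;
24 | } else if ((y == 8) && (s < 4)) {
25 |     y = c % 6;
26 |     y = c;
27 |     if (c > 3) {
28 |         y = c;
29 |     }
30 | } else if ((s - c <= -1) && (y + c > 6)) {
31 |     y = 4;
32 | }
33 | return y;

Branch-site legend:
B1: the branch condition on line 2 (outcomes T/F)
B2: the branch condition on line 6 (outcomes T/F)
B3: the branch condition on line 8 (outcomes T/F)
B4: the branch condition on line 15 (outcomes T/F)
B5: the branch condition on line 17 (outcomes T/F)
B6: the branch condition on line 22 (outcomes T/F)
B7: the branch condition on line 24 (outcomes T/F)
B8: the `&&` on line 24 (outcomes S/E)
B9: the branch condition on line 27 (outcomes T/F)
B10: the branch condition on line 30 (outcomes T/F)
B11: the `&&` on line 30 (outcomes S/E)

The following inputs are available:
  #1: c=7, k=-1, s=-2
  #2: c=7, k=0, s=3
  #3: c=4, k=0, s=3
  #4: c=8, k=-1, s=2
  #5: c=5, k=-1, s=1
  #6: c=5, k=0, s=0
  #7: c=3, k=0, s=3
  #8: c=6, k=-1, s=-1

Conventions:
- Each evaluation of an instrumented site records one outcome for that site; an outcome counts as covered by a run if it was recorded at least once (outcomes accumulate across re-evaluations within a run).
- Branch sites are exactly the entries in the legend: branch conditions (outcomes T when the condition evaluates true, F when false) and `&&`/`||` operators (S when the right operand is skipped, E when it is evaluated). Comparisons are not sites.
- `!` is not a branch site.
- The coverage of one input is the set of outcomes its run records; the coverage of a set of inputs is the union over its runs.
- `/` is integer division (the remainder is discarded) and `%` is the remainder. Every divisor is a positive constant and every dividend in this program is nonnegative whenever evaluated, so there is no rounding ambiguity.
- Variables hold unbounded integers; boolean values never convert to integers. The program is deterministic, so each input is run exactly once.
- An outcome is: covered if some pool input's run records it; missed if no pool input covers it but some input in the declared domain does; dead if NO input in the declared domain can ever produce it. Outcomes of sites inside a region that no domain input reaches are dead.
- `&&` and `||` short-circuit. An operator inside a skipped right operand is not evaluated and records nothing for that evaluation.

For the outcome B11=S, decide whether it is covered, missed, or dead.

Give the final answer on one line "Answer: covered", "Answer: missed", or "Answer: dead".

no pool input records B11=S
but domain input (c=3, k=-2, s=3) does record it -> reachable, so missed

Answer: missed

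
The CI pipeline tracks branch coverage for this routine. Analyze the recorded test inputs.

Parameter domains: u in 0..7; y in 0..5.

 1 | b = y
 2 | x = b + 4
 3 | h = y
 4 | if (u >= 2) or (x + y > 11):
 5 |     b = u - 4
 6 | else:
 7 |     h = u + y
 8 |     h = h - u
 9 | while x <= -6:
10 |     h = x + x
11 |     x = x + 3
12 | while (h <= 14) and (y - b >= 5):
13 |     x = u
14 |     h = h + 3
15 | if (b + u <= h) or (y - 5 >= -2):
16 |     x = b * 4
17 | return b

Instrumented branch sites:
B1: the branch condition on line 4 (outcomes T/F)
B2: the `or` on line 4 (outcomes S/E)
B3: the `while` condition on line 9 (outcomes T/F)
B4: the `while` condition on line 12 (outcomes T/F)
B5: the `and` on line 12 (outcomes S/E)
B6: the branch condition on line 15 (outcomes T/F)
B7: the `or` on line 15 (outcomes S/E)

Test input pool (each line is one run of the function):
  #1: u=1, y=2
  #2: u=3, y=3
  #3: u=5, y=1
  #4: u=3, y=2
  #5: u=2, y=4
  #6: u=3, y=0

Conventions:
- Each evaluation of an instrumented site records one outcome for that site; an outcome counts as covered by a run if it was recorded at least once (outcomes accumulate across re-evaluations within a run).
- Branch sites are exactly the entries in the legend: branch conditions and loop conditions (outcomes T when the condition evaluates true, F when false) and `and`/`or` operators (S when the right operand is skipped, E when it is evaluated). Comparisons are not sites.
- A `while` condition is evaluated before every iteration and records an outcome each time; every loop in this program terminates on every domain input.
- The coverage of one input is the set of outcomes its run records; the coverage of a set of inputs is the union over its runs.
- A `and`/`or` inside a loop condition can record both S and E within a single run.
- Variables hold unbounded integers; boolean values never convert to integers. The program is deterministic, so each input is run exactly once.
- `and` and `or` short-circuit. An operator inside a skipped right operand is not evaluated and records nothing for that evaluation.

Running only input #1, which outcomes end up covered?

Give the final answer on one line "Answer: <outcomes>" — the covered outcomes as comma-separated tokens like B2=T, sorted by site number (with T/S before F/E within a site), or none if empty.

Event log for input #1 (u=1, y=2):
  B2->E, B1->F, B3->F, B5->E, B4->F, B7->E, B6->F
as a set, this run covers: B1=F, B2=E, B3=F, B4=F, B5=E, B6=F, B7=E

Answer: B1=F, B2=E, B3=F, B4=F, B5=E, B6=F, B7=E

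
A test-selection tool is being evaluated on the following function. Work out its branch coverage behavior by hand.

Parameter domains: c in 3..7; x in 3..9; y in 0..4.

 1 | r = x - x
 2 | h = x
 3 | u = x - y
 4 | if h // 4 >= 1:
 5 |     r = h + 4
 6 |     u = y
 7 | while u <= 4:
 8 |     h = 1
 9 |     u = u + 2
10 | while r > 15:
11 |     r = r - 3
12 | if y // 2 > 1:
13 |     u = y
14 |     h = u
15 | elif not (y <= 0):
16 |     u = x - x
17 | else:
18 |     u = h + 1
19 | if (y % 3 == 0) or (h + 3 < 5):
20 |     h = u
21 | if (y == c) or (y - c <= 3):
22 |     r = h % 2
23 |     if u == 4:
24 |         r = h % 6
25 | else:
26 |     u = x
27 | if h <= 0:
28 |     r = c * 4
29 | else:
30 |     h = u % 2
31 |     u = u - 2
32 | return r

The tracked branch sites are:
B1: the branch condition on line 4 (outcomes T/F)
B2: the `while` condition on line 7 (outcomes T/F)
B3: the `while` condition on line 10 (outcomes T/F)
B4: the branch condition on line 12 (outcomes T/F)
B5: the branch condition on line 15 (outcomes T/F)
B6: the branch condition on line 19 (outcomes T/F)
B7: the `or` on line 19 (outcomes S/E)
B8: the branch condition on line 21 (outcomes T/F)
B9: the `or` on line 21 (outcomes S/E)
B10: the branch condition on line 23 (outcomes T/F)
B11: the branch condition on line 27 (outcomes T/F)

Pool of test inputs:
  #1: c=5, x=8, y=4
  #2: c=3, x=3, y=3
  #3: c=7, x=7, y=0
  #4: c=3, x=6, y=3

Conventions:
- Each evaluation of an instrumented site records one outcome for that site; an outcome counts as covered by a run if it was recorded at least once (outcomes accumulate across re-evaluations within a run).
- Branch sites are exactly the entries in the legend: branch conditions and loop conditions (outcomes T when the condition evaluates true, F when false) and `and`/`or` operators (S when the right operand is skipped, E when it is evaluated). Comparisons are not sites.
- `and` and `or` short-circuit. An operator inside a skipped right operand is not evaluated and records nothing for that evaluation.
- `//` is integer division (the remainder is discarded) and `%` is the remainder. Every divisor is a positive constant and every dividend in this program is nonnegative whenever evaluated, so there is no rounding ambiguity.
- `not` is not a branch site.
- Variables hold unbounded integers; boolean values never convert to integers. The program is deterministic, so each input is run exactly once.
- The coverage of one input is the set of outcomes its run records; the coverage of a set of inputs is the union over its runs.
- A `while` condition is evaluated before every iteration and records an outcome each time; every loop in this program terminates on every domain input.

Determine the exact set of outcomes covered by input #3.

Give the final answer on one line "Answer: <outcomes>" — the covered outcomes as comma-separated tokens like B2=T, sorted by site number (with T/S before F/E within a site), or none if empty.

Simulating input #3 (c=7, x=7, y=0) step by step:
  B1->T, B2->T, B2->T, B2->T, B2->F, B3->F, B4->F, B5->F, B7->S, B6->T
  B9->E, B8->T, B10->F, B11->F
distinct outcomes covered: B1=T, B2=T, B2=F, B3=F, B4=F, B5=F, B6=T, B7=S, B8=T, B9=E, B10=F, B11=F

Answer: B1=T, B2=T, B2=F, B3=F, B4=F, B5=F, B6=T, B7=S, B8=T, B9=E, B10=F, B11=F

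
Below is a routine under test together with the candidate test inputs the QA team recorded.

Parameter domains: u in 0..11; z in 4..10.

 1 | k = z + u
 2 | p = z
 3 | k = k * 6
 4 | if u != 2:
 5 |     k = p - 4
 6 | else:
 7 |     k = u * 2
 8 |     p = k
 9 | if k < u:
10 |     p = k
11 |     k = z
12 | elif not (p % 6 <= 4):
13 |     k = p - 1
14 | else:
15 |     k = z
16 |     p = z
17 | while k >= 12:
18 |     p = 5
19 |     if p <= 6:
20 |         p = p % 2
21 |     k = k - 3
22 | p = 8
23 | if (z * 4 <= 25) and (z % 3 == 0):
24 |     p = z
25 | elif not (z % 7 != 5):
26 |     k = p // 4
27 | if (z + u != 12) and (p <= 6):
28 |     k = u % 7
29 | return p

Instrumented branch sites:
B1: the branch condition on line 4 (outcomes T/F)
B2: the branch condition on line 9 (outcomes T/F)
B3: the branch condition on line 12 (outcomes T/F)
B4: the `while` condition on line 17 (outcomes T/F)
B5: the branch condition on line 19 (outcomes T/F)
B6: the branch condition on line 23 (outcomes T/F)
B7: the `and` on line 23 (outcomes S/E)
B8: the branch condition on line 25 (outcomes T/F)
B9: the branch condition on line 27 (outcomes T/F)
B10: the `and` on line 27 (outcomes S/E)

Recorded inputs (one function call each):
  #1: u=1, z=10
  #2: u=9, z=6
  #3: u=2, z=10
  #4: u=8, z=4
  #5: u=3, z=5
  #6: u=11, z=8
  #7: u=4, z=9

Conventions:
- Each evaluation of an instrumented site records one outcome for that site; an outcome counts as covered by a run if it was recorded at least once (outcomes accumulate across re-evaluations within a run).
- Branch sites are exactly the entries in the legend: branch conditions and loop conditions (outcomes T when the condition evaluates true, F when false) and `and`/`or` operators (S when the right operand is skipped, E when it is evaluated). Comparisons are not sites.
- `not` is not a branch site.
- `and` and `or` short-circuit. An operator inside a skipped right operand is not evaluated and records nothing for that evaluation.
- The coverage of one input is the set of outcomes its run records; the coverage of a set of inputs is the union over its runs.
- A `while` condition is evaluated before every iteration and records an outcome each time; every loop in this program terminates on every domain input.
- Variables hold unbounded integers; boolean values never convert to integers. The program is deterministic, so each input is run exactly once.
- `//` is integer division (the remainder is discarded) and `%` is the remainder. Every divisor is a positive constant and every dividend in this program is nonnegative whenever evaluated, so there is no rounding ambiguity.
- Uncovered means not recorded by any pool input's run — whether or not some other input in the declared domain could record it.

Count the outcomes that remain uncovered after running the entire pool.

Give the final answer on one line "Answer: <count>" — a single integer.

input #1 (u=1, z=10): events B1->T, B2->F, B3->F, B4->F, B7->S, B6->F, B8->F, B10->E, B9->F; covers B1=T, B2=F, B3=F, B4=F, B6=F, B7=S, B8=F, B9=F, B10=E
input #2 (u=9, z=6): events B1->T, B2->T, B4->F, B7->E, B6->T, B10->E, B9->T; covers B1=T, B2=T, B4=F, B6=T, B7=E, B9=T, B10=E
input #3 (u=2, z=10): events B1->F, B2->F, B3->F, B4->F, B7->S, B6->F, B8->F, B10->S, B9->F; covers B1=F, B2=F, B3=F, B4=F, B6=F, B7=S, B8=F, B9=F, B10=S
input #4 (u=8, z=4): events B1->T, B2->T, B4->F, B7->E, B6->F, B8->F, B10->S, B9->F; covers B1=T, B2=T, B4=F, B6=F, B7=E, B8=F, B9=F, B10=S
input #5 (u=3, z=5): events B1->T, B2->T, B4->F, B7->E, B6->F, B8->T, B10->E, B9->F; covers B1=T, B2=T, B4=F, B6=F, B7=E, B8=T, B9=F, B10=E
input #6 (u=11, z=8): events B1->T, B2->T, B4->F, B7->S, B6->F, B8->F, B10->E, B9->F; covers B1=T, B2=T, B4=F, B6=F, B7=S, B8=F, B9=F, B10=E
input #7 (u=4, z=9): events B1->T, B2->F, B3->F, B4->F, B7->S, B6->F, B8->F, B10->E, B9->F; covers B1=T, B2=F, B3=F, B4=F, B6=F, B7=S, B8=F, B9=F, B10=E
union over the pool: B1=T, B1=F, B2=T, B2=F, B3=F, B4=F, B6=T, B6=F, B7=S, B7=E, B8=T, B8=F, B9=T, B9=F, B10=S, B10=E
uncovered (4 of 20): B3=T, B4=T, B5=T, B5=F

Answer: 4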